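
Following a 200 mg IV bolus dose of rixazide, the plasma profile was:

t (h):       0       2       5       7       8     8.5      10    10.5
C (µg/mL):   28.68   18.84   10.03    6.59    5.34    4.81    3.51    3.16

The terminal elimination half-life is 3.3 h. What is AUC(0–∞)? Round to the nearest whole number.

AUC = 139 µg/mL·h

Trapezoidal AUC_0→10.5:
  [0→2]: (28.68+18.84)/2 × 2 = 47.52
  [2→5]: (18.84+10.03)/2 × 3 = 43.305
  [5→7]: (10.03+6.59)/2 × 2 = 16.62
  [7→8]: (6.59+5.34)/2 × 1 = 5.965
  [8→8.5]: (5.34+4.81)/2 × 0.5 = 2.5375
  [8.5→10]: (4.81+3.51)/2 × 1.5 = 6.24
  [10→10.5]: (3.51+3.16)/2 × 0.5 = 1.6675
  Sum = 123.855 µg/mL·h
k_e = ln2 / t½ = 0.693147 / 3.3 = 0.2100 h^-1
Extrapolated tail: C_last / k_e = 3.16 / 0.21 = 15.048
AUC_0→∞ = 123.855 + 15.048 = 138.903 µg/mL·h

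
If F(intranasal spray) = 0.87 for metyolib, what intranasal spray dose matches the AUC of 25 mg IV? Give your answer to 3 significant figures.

D_intranasal = 28.7 mg

For equal systemic exposure: F × D_ev = D_iv
D_ev = D_iv / F = 25 / 0.87 = 28.7356 mg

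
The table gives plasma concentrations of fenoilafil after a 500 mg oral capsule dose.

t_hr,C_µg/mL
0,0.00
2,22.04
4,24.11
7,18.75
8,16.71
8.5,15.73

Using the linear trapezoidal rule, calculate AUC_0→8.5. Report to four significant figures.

AUC = 158.3 µg/mL·hr

Trapezoidal AUC_0→8.5:
  [0→2]: (0.00+22.04)/2 × 2 = 22.04
  [2→4]: (22.04+24.11)/2 × 2 = 46.15
  [4→7]: (24.11+18.75)/2 × 3 = 64.29
  [7→8]: (18.75+16.71)/2 × 1 = 17.73
  [8→8.5]: (16.71+15.73)/2 × 0.5 = 8.11
  Sum = 158.32 µg/mL·hr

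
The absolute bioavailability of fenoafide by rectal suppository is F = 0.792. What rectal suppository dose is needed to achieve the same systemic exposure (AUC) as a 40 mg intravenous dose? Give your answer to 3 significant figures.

D_rectal = 50.5 mg

For equal systemic exposure: F × D_ev = D_iv
D_ev = D_iv / F = 40 / 0.792 = 50.5051 mg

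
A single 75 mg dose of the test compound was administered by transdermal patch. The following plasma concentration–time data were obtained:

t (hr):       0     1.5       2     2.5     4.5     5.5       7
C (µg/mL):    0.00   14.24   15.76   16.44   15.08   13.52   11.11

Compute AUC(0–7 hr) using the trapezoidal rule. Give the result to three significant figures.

Trapezoidal AUC_0→7:
  [0→1.5]: (0.00+14.24)/2 × 1.5 = 10.68
  [1.5→2]: (14.24+15.76)/2 × 0.5 = 7.5
  [2→2.5]: (15.76+16.44)/2 × 0.5 = 8.05
  [2.5→4.5]: (16.44+15.08)/2 × 2 = 31.52
  [4.5→5.5]: (15.08+13.52)/2 × 1 = 14.3
  [5.5→7]: (13.52+11.11)/2 × 1.5 = 18.4725
  Sum = 90.5225 µg/mL·hr

AUC = 90.5 µg/mL·hr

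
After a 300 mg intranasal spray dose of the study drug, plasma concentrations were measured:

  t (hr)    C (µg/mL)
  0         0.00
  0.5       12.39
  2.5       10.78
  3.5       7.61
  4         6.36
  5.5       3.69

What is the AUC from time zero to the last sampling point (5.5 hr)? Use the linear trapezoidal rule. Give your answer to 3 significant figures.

Trapezoidal AUC_0→5.5:
  [0→0.5]: (0.00+12.39)/2 × 0.5 = 3.0975
  [0.5→2.5]: (12.39+10.78)/2 × 2 = 23.17
  [2.5→3.5]: (10.78+7.61)/2 × 1 = 9.195
  [3.5→4]: (7.61+6.36)/2 × 0.5 = 3.4925
  [4→5.5]: (6.36+3.69)/2 × 1.5 = 7.5375
  Sum = 46.4925 µg/mL·hr

AUC = 46.5 µg/mL·hr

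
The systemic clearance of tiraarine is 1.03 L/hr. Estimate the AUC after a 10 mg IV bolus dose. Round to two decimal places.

AUC_0→∞ = Dose_iv / CL
        = 10 / 1.03 = 9.70874 mg/L·hr

AUC = 9.71 mg/L·hr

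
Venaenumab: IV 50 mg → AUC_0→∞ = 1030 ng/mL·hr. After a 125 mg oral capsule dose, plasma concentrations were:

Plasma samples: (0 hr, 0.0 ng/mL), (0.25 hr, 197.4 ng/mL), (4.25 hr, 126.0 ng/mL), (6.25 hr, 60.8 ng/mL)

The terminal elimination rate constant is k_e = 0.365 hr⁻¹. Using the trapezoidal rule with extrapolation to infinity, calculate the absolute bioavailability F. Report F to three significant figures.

F = 0.398

Trapezoidal AUC_0→6.25 (oral capsule):
  [0→0.25]: (0.0+197.4)/2 × 0.25 = 24.675
  [0.25→4.25]: (197.4+126.0)/2 × 4 = 646.8
  [4.25→6.25]: (126.0+60.8)/2 × 2 = 186.8
  Sum = 858.275 ng/mL·hr
Tail: C_last/k_e = 60.8/0.365 = 166.575
AUC_0→∞ (oral capsule) = 858.275 + 166.575 = 1024.85 ng/mL·hr
F = (AUC_ev/D_ev)/(AUC_iv/D_iv) = (1024.85/125)/(1030/50) = 8.1988/20.6 = 0.3980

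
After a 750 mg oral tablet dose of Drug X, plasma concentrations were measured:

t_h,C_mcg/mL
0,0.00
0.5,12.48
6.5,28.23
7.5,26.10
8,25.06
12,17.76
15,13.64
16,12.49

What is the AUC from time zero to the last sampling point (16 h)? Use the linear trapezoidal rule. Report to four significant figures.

Trapezoidal AUC_0→16:
  [0→0.5]: (0.00+12.48)/2 × 0.5 = 3.12
  [0.5→6.5]: (12.48+28.23)/2 × 6 = 122.13
  [6.5→7.5]: (28.23+26.10)/2 × 1 = 27.165
  [7.5→8]: (26.10+25.06)/2 × 0.5 = 12.79
  [8→12]: (25.06+17.76)/2 × 4 = 85.64
  [12→15]: (17.76+13.64)/2 × 3 = 47.1
  [15→16]: (13.64+12.49)/2 × 1 = 13.065
  Sum = 311.01 mcg/mL·h

AUC = 311.0 mcg/mL·h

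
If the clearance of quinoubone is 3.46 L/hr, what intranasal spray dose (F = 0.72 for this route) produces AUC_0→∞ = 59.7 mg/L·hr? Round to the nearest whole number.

Dose = 287 mg

Dose = CL × AUC_0→∞ / F
     = 3.46 × 59.7 / 0.72 = 286.892 mg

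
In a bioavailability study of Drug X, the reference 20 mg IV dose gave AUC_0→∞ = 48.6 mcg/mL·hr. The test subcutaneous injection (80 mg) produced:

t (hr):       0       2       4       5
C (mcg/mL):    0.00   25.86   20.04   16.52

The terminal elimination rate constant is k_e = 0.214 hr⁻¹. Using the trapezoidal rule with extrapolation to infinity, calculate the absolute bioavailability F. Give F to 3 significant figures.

Trapezoidal AUC_0→5 (subcutaneous injection):
  [0→2]: (0.00+25.86)/2 × 2 = 25.86
  [2→4]: (25.86+20.04)/2 × 2 = 45.9
  [4→5]: (20.04+16.52)/2 × 1 = 18.28
  Sum = 90.04 mcg/mL·hr
Tail: C_last/k_e = 16.52/0.214 = 77.196
AUC_0→∞ (subcutaneous injection) = 90.04 + 77.196 = 167.236 mcg/mL·hr
F = (AUC_ev/D_ev)/(AUC_iv/D_iv) = (167.236/80)/(48.6/20) = 2.09045/2.43 = 0.8603

F = 0.860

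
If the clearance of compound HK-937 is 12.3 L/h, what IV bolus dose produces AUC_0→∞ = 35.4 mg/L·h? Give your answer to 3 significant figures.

Dose = 435 mg

Dose_iv = CL × AUC_0→∞
     = 12.3 × 35.4 = 435.42 mg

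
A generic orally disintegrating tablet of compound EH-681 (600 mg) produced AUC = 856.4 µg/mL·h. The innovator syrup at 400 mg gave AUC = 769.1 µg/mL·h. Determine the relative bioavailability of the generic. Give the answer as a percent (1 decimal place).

F_rel = 74.2%

F_rel = (AUC_test/D_test) / (AUC_ref/D_ref)
      = (856.4/600) / (769.1/400)
      = 1.42733 / 1.92275 = 0.7423 = 74.23%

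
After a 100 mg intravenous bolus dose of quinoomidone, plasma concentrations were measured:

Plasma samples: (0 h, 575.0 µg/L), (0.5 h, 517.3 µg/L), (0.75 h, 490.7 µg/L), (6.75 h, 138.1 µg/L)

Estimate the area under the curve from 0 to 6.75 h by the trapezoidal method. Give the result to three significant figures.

Trapezoidal AUC_0→6.75:
  [0→0.5]: (575.0+517.3)/2 × 0.5 = 273.075
  [0.5→0.75]: (517.3+490.7)/2 × 0.25 = 126.0
  [0.75→6.75]: (490.7+138.1)/2 × 6 = 1886.4
  Sum = 2285.475 µg/L·h

AUC = 2290 µg/L·h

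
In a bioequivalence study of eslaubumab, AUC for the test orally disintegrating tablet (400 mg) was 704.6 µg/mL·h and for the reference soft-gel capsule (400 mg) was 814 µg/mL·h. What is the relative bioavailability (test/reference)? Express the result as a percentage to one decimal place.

F_rel = (AUC_test/D_test) / (AUC_ref/D_ref)
      = (704.6/400) / (814/400)
      = 1.7615 / 2.035 = 0.8656 = 86.56%

F_rel = 86.6%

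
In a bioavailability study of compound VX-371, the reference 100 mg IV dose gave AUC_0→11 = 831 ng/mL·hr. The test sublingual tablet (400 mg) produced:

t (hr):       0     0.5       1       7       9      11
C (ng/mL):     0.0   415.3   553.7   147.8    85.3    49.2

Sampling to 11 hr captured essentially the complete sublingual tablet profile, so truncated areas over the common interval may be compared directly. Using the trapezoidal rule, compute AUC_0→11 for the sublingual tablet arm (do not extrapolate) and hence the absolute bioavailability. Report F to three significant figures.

Trapezoidal AUC_0→11 (sublingual tablet):
  [0→0.5]: (0.0+415.3)/2 × 0.5 = 103.825
  [0.5→1]: (415.3+553.7)/2 × 0.5 = 242.25
  [1→7]: (553.7+147.8)/2 × 6 = 2104.5
  [7→9]: (147.8+85.3)/2 × 2 = 233.1
  [9→11]: (85.3+49.2)/2 × 2 = 134.5
  Sum = 2818.175 ng/mL·hr
F = (AUC_ev/D_ev)/(AUC_iv/D_iv) = (2818.175/400)/(831/100) = 7.0454375/8.31 = 0.8478

F = 0.848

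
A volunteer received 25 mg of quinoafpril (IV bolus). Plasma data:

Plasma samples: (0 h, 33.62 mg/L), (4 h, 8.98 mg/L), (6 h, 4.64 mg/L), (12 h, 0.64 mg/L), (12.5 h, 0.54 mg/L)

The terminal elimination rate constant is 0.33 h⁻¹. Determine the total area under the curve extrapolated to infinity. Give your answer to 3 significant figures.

AUC = 117 mg/L·h

Trapezoidal AUC_0→12.5:
  [0→4]: (33.62+8.98)/2 × 4 = 85.2
  [4→6]: (8.98+4.64)/2 × 2 = 13.62
  [6→12]: (4.64+0.64)/2 × 6 = 15.84
  [12→12.5]: (0.64+0.54)/2 × 0.5 = 0.295
  Sum = 114.955 mg/L·h
Extrapolated tail: C_last / k_e = 0.54 / 0.33 = 1.636
AUC_0→∞ = 114.955 + 1.636 = 116.591 mg/L·h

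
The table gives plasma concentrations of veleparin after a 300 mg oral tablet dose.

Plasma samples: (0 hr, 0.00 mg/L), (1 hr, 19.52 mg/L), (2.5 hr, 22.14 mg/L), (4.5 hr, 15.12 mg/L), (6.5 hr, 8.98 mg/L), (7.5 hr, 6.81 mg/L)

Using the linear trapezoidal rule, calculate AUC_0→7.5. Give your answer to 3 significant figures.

Trapezoidal AUC_0→7.5:
  [0→1]: (0.00+19.52)/2 × 1 = 9.76
  [1→2.5]: (19.52+22.14)/2 × 1.5 = 31.245
  [2.5→4.5]: (22.14+15.12)/2 × 2 = 37.26
  [4.5→6.5]: (15.12+8.98)/2 × 2 = 24.1
  [6.5→7.5]: (8.98+6.81)/2 × 1 = 7.895
  Sum = 110.26 mg/L·hr

AUC = 110 mg/L·hr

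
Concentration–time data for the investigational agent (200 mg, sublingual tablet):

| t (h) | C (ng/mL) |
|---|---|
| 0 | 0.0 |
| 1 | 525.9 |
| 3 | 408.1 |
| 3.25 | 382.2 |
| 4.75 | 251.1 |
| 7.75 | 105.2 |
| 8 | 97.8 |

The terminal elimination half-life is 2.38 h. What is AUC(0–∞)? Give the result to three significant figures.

Trapezoidal AUC_0→8:
  [0→1]: (0.0+525.9)/2 × 1 = 262.95
  [1→3]: (525.9+408.1)/2 × 2 = 934.0
  [3→3.25]: (408.1+382.2)/2 × 0.25 = 98.7875
  [3.25→4.75]: (382.2+251.1)/2 × 1.5 = 474.975
  [4.75→7.75]: (251.1+105.2)/2 × 3 = 534.45
  [7.75→8]: (105.2+97.8)/2 × 0.25 = 25.375
  Sum = 2330.5375 ng/mL·h
k_e = ln2 / t½ = 0.693147 / 2.38 = 0.2912 h^-1
Extrapolated tail: C_last / k_e = 97.8 / 0.2912 = 335.852
AUC_0→∞ = 2330.5375 + 335.852 = 2666.3895 ng/mL·h

AUC = 2670 ng/mL·h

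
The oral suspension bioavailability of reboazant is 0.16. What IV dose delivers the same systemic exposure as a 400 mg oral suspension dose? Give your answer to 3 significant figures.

D_iv = 64.0 mg

Systemic exposure from an extravascular dose = F × D_ev, so the equivalent IV dose is F × D_ev.
D_iv = F × D_ev = 0.16 × 400 = 64 mg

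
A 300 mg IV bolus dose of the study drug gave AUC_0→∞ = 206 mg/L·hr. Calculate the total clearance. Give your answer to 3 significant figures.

CL = 1.46 L/hr

CL = Dose_iv / AUC_0→∞
   = 300 / 206 = 1.45631 L/hr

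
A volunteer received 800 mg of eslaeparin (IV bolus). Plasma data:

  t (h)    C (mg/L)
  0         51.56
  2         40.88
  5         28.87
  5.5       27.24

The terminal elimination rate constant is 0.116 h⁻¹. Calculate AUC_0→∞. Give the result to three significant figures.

Trapezoidal AUC_0→5.5:
  [0→2]: (51.56+40.88)/2 × 2 = 92.44
  [2→5]: (40.88+28.87)/2 × 3 = 104.625
  [5→5.5]: (28.87+27.24)/2 × 0.5 = 14.0275
  Sum = 211.0925 mg/L·h
Extrapolated tail: C_last / k_e = 27.24 / 0.116 = 234.828
AUC_0→∞ = 211.0925 + 234.828 = 445.9205 mg/L·h

AUC = 446 mg/L·h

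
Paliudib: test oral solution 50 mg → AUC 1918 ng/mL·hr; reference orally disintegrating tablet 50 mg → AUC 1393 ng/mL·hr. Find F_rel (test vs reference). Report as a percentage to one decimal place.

F_rel = (AUC_test/D_test) / (AUC_ref/D_ref)
      = (1918/50) / (1393/50)
      = 38.36 / 27.86 = 1.3769 = 137.69%

F_rel = 137.7%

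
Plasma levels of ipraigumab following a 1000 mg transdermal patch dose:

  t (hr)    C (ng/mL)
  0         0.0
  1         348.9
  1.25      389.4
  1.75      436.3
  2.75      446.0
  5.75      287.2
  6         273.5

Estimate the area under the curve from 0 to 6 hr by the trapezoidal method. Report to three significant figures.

AUC = 2080 ng/mL·hr

Trapezoidal AUC_0→6:
  [0→1]: (0.0+348.9)/2 × 1 = 174.45
  [1→1.25]: (348.9+389.4)/2 × 0.25 = 92.2875
  [1.25→1.75]: (389.4+436.3)/2 × 0.5 = 206.425
  [1.75→2.75]: (436.3+446.0)/2 × 1 = 441.15
  [2.75→5.75]: (446.0+287.2)/2 × 3 = 1099.8
  [5.75→6]: (287.2+273.5)/2 × 0.25 = 70.0875
  Sum = 2084.2 ng/mL·hr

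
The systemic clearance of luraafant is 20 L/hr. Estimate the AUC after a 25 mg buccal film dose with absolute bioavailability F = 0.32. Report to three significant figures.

AUC_0→∞ = F × Dose / CL
        = 0.32 × 25 / 20 = 0.4 mg/L·hr

AUC = 0.400 mg/L·hr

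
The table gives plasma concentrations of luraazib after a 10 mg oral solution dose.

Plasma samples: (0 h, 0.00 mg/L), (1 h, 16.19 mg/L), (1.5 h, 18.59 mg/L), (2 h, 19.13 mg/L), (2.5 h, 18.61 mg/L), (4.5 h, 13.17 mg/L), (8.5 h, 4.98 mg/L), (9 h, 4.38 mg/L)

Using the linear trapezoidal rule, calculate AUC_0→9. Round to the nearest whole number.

AUC = 106 mg/L·h

Trapezoidal AUC_0→9:
  [0→1]: (0.00+16.19)/2 × 1 = 8.095
  [1→1.5]: (16.19+18.59)/2 × 0.5 = 8.695
  [1.5→2]: (18.59+19.13)/2 × 0.5 = 9.43
  [2→2.5]: (19.13+18.61)/2 × 0.5 = 9.435
  [2.5→4.5]: (18.61+13.17)/2 × 2 = 31.78
  [4.5→8.5]: (13.17+4.98)/2 × 4 = 36.3
  [8.5→9]: (4.98+4.38)/2 × 0.5 = 2.34
  Sum = 106.075 mg/L·h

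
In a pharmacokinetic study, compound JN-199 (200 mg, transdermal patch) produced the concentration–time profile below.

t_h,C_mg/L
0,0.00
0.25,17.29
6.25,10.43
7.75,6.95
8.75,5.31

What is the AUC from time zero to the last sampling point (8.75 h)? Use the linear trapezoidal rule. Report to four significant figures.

AUC = 104.5 mg/L·h

Trapezoidal AUC_0→8.75:
  [0→0.25]: (0.00+17.29)/2 × 0.25 = 2.16125
  [0.25→6.25]: (17.29+10.43)/2 × 6 = 83.16
  [6.25→7.75]: (10.43+6.95)/2 × 1.5 = 13.035
  [7.75→8.75]: (6.95+5.31)/2 × 1 = 6.13
  Sum = 104.48625 mg/L·h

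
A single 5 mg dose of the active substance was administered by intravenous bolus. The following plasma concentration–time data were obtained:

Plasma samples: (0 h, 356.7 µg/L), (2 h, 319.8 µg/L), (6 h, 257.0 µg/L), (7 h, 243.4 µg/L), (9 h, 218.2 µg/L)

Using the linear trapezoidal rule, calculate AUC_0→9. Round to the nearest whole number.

AUC = 2542 µg/L·h

Trapezoidal AUC_0→9:
  [0→2]: (356.7+319.8)/2 × 2 = 676.5
  [2→6]: (319.8+257.0)/2 × 4 = 1153.6
  [6→7]: (257.0+243.4)/2 × 1 = 250.2
  [7→9]: (243.4+218.2)/2 × 2 = 461.6
  Sum = 2541.9 µg/L·h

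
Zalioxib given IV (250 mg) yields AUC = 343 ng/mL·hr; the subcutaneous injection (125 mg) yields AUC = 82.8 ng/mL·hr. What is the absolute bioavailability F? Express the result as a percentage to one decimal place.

F = 48.3%

F = (AUC_ev / D_ev) / (AUC_iv / D_iv)
  = (82.8/125) / (343/250)
  = 0.6624 / 1.372 = 0.4828
  = 48.28%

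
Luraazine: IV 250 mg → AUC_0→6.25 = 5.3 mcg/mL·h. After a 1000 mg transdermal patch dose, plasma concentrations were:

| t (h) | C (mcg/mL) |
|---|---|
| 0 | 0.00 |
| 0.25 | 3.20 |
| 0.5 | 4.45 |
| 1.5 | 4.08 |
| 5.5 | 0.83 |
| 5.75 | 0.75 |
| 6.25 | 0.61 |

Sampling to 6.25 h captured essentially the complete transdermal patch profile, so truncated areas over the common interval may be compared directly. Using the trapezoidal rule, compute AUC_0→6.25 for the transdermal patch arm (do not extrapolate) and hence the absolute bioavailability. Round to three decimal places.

F = 0.754

Trapezoidal AUC_0→6.25 (transdermal patch):
  [0→0.25]: (0.00+3.20)/2 × 0.25 = 0.4
  [0.25→0.5]: (3.20+4.45)/2 × 0.25 = 0.95625
  [0.5→1.5]: (4.45+4.08)/2 × 1 = 4.265
  [1.5→5.5]: (4.08+0.83)/2 × 4 = 9.82
  [5.5→5.75]: (0.83+0.75)/2 × 0.25 = 0.1975
  [5.75→6.25]: (0.75+0.61)/2 × 0.5 = 0.34
  Sum = 15.97875 mcg/mL·h
F = (AUC_ev/D_ev)/(AUC_iv/D_iv) = (15.97875/1000)/(5.3/250) = 0.01597875/0.0212 = 0.7537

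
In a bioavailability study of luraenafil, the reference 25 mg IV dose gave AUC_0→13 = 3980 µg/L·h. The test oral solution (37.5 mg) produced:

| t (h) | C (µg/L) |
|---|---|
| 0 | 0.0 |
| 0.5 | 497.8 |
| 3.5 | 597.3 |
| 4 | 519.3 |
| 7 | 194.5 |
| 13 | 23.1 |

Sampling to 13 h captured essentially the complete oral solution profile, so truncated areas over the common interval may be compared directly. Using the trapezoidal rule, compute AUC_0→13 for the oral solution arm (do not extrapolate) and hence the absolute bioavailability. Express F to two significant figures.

F = 0.63

Trapezoidal AUC_0→13 (oral solution):
  [0→0.5]: (0.0+497.8)/2 × 0.5 = 124.45
  [0.5→3.5]: (497.8+597.3)/2 × 3 = 1642.65
  [3.5→4]: (597.3+519.3)/2 × 0.5 = 279.15
  [4→7]: (519.3+194.5)/2 × 3 = 1070.7
  [7→13]: (194.5+23.1)/2 × 6 = 652.8
  Sum = 3769.75 µg/L·h
F = (AUC_ev/D_ev)/(AUC_iv/D_iv) = (3769.75/37.5)/(3980/25) = 100.527/159.2 = 0.6315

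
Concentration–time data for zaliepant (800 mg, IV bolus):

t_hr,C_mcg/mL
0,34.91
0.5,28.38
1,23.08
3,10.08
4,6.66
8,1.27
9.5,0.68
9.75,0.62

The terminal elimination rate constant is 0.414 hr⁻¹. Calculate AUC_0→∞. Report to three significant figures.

Trapezoidal AUC_0→9.75:
  [0→0.5]: (34.91+28.38)/2 × 0.5 = 15.8225
  [0.5→1]: (28.38+23.08)/2 × 0.5 = 12.865
  [1→3]: (23.08+10.08)/2 × 2 = 33.16
  [3→4]: (10.08+6.66)/2 × 1 = 8.37
  [4→8]: (6.66+1.27)/2 × 4 = 15.86
  [8→9.5]: (1.27+0.68)/2 × 1.5 = 1.4625
  [9.5→9.75]: (0.68+0.62)/2 × 0.25 = 0.1625
  Sum = 87.7025 mcg/mL·hr
Extrapolated tail: C_last / k_e = 0.62 / 0.414 = 1.498
AUC_0→∞ = 87.7025 + 1.498 = 89.2005 mcg/mL·hr

AUC = 89.2 mcg/mL·hr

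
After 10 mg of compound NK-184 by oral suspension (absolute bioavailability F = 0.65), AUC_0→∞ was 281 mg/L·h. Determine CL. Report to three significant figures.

CL = 0.0231 L/h

CL = F × Dose / AUC_0→∞
   = 0.65 × 10 / 281 = 0.0231317 L/h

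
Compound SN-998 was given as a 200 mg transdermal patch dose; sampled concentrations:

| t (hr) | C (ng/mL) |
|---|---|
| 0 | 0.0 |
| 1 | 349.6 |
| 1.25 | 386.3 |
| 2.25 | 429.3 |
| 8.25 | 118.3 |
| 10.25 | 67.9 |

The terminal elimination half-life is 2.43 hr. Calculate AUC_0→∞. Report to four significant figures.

AUC = 2742 ng/mL·hr

Trapezoidal AUC_0→10.25:
  [0→1]: (0.0+349.6)/2 × 1 = 174.8
  [1→1.25]: (349.6+386.3)/2 × 0.25 = 91.9875
  [1.25→2.25]: (386.3+429.3)/2 × 1 = 407.8
  [2.25→8.25]: (429.3+118.3)/2 × 6 = 1642.8
  [8.25→10.25]: (118.3+67.9)/2 × 2 = 186.2
  Sum = 2503.5875 ng/mL·hr
k_e = ln2 / t½ = 0.693147 / 2.43 = 0.2852 hr^-1
Extrapolated tail: C_last / k_e = 67.9 / 0.2852 = 238.079
AUC_0→∞ = 2503.5875 + 238.079 = 2741.6665 ng/mL·hr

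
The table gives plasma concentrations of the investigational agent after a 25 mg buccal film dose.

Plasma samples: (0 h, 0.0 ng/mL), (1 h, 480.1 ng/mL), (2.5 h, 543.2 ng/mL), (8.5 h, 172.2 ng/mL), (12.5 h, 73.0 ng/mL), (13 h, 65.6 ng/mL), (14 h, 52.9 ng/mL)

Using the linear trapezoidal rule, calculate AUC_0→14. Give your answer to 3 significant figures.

AUC = 3740 ng/mL·h

Trapezoidal AUC_0→14:
  [0→1]: (0.0+480.1)/2 × 1 = 240.05
  [1→2.5]: (480.1+543.2)/2 × 1.5 = 767.475
  [2.5→8.5]: (543.2+172.2)/2 × 6 = 2146.2
  [8.5→12.5]: (172.2+73.0)/2 × 4 = 490.4
  [12.5→13]: (73.0+65.6)/2 × 0.5 = 34.65
  [13→14]: (65.6+52.9)/2 × 1 = 59.25
  Sum = 3738.025 ng/mL·h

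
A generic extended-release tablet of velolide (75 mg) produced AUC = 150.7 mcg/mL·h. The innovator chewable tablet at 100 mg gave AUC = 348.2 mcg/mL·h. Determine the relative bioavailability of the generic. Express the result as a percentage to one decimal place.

F_rel = 57.7%

F_rel = (AUC_test/D_test) / (AUC_ref/D_ref)
      = (150.7/75) / (348.2/100)
      = 2.00933 / 3.482 = 0.5771 = 57.71%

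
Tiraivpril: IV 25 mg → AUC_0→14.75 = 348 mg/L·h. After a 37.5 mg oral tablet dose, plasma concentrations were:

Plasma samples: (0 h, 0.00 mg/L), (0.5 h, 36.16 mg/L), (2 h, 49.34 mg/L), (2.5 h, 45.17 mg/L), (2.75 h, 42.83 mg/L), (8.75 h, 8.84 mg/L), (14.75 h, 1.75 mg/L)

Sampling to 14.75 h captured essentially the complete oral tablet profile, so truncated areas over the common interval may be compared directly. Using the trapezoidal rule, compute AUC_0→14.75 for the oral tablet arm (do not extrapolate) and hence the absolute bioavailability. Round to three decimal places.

Trapezoidal AUC_0→14.75 (oral tablet):
  [0→0.5]: (0.00+36.16)/2 × 0.5 = 9.04
  [0.5→2]: (36.16+49.34)/2 × 1.5 = 64.125
  [2→2.5]: (49.34+45.17)/2 × 0.5 = 23.6275
  [2.5→2.75]: (45.17+42.83)/2 × 0.25 = 11.0
  [2.75→8.75]: (42.83+8.84)/2 × 6 = 155.01
  [8.75→14.75]: (8.84+1.75)/2 × 6 = 31.77
  Sum = 294.5725 mg/L·h
F = (AUC_ev/D_ev)/(AUC_iv/D_iv) = (294.5725/37.5)/(348/25) = 7.85527/13.92 = 0.5643

F = 0.564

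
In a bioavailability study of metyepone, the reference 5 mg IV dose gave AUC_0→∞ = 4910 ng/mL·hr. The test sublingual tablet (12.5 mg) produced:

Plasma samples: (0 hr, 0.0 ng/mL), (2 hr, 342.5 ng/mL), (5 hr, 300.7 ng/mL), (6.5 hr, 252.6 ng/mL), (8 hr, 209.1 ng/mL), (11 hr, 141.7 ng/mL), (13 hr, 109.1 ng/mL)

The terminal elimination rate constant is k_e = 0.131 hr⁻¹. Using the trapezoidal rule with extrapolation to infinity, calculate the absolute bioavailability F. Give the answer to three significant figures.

Trapezoidal AUC_0→13 (sublingual tablet):
  [0→2]: (0.0+342.5)/2 × 2 = 342.5
  [2→5]: (342.5+300.7)/2 × 3 = 964.8
  [5→6.5]: (300.7+252.6)/2 × 1.5 = 414.975
  [6.5→8]: (252.6+209.1)/2 × 1.5 = 346.275
  [8→11]: (209.1+141.7)/2 × 3 = 526.2
  [11→13]: (141.7+109.1)/2 × 2 = 250.8
  Sum = 2845.55 ng/mL·hr
Tail: C_last/k_e = 109.1/0.131 = 832.824
AUC_0→∞ (sublingual tablet) = 2845.55 + 832.824 = 3678.374 ng/mL·hr
F = (AUC_ev/D_ev)/(AUC_iv/D_iv) = (3678.374/12.5)/(4910/5) = 294.26992/982 = 0.2997

F = 0.300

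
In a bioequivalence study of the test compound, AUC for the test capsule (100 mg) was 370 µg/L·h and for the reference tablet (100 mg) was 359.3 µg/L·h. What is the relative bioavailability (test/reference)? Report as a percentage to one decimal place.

F_rel = (AUC_test/D_test) / (AUC_ref/D_ref)
      = (370/100) / (359.3/100)
      = 3.7 / 3.593 = 1.0298 = 102.98%

F_rel = 103.0%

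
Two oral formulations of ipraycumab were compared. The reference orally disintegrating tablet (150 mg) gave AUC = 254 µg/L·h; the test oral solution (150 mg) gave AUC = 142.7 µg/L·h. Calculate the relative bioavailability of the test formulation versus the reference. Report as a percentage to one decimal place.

F_rel = 56.2%

F_rel = (AUC_test/D_test) / (AUC_ref/D_ref)
      = (142.7/150) / (254/150)
      = 0.951333 / 1.69333 = 0.5618 = 56.18%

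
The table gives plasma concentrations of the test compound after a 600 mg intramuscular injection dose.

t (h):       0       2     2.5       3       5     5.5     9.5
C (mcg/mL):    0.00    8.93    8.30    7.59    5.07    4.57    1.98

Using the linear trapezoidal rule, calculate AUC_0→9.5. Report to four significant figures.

Trapezoidal AUC_0→9.5:
  [0→2]: (0.00+8.93)/2 × 2 = 8.93
  [2→2.5]: (8.93+8.30)/2 × 0.5 = 4.3075
  [2.5→3]: (8.30+7.59)/2 × 0.5 = 3.9725
  [3→5]: (7.59+5.07)/2 × 2 = 12.66
  [5→5.5]: (5.07+4.57)/2 × 0.5 = 2.41
  [5.5→9.5]: (4.57+1.98)/2 × 4 = 13.1
  Sum = 45.38 mcg/mL·h

AUC = 45.38 mcg/mL·h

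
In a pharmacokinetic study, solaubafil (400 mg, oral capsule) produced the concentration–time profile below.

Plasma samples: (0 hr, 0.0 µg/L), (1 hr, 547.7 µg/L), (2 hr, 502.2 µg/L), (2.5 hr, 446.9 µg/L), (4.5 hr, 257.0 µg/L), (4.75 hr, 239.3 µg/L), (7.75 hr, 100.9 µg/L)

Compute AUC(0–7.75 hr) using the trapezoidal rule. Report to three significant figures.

AUC = 2310 µg/L·hr

Trapezoidal AUC_0→7.75:
  [0→1]: (0.0+547.7)/2 × 1 = 273.85
  [1→2]: (547.7+502.2)/2 × 1 = 524.95
  [2→2.5]: (502.2+446.9)/2 × 0.5 = 237.275
  [2.5→4.5]: (446.9+257.0)/2 × 2 = 703.9
  [4.5→4.75]: (257.0+239.3)/2 × 0.25 = 62.0375
  [4.75→7.75]: (239.3+100.9)/2 × 3 = 510.3
  Sum = 2312.3125 µg/L·hr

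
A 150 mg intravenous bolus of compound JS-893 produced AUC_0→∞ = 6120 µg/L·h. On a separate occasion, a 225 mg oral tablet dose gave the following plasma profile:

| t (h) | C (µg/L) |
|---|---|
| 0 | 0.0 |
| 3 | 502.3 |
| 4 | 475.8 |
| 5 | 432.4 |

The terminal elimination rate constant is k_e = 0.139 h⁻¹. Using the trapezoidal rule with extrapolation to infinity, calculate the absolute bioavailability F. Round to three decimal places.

F = 0.524

Trapezoidal AUC_0→5 (oral tablet):
  [0→3]: (0.0+502.3)/2 × 3 = 753.45
  [3→4]: (502.3+475.8)/2 × 1 = 489.05
  [4→5]: (475.8+432.4)/2 × 1 = 454.1
  Sum = 1696.6 µg/L·h
Tail: C_last/k_e = 432.4/0.139 = 3110.791
AUC_0→∞ (oral tablet) = 1696.6 + 3110.791 = 4807.391 µg/L·h
F = (AUC_ev/D_ev)/(AUC_iv/D_iv) = (4807.391/225)/(6120/150) = 21.3662/40.8 = 0.5237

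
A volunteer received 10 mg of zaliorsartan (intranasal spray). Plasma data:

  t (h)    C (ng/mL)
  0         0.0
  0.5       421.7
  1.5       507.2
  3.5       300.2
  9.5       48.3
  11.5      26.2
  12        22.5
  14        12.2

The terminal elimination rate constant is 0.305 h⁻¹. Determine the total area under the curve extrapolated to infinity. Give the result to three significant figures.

AUC = 2580 ng/mL·h

Trapezoidal AUC_0→14:
  [0→0.5]: (0.0+421.7)/2 × 0.5 = 105.425
  [0.5→1.5]: (421.7+507.2)/2 × 1 = 464.45
  [1.5→3.5]: (507.2+300.2)/2 × 2 = 807.4
  [3.5→9.5]: (300.2+48.3)/2 × 6 = 1045.5
  [9.5→11.5]: (48.3+26.2)/2 × 2 = 74.5
  [11.5→12]: (26.2+22.5)/2 × 0.5 = 12.175
  [12→14]: (22.5+12.2)/2 × 2 = 34.7
  Sum = 2544.15 ng/mL·h
Extrapolated tail: C_last / k_e = 12.2 / 0.305 = 40.000
AUC_0→∞ = 2544.15 + 40.000 = 2584.15 ng/mL·h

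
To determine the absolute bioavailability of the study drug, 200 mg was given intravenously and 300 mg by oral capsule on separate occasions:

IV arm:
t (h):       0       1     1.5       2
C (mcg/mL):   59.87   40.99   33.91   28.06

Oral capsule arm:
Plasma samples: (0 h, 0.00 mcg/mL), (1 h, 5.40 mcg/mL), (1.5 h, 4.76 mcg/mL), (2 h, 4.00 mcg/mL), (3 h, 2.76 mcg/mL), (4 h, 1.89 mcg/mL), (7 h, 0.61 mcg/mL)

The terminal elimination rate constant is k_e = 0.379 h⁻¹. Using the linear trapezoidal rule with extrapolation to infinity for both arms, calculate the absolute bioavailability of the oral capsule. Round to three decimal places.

F = 0.078

Trapezoidal AUC_0→2 (IV):
  [0→1]: (59.87+40.99)/2 × 1 = 50.43
  [1→1.5]: (40.99+33.91)/2 × 0.5 = 18.725
  [1.5→2]: (33.91+28.06)/2 × 0.5 = 15.4925
  Sum = 84.6475 mcg/mL·h
IV tail: 28.06/0.379 = 74.037; AUC_iv,0→∞ = 84.6475 + 74.037 = 158.6845 mcg/mL·h
Trapezoidal AUC_0→7 (oral capsule):
  [0→1]: (0.00+5.40)/2 × 1 = 2.7
  [1→1.5]: (5.40+4.76)/2 × 0.5 = 2.54
  [1.5→2]: (4.76+4.00)/2 × 0.5 = 2.19
  [2→3]: (4.00+2.76)/2 × 1 = 3.38
  [3→4]: (2.76+1.89)/2 × 1 = 2.325
  [4→7]: (1.89+0.61)/2 × 3 = 3.75
  Sum = 16.885 mcg/mL·h
oral capsule tail: 0.61/0.379 = 1.609; AUC_ev,0→∞ = 16.885 + 1.609 = 18.494 mcg/mL·h
F = (AUC_ev/D_ev)/(AUC_iv/D_iv) = (18.494/300)/(158.6845/200) = 0.0616467/0.7934225 = 0.0777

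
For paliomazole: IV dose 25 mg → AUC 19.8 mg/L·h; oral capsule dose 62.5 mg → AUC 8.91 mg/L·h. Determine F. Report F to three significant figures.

F = (AUC_ev / D_ev) / (AUC_iv / D_iv)
  = (8.91/62.5) / (19.8/25)
  = 0.14256 / 0.792 = 0.1800

F = 0.180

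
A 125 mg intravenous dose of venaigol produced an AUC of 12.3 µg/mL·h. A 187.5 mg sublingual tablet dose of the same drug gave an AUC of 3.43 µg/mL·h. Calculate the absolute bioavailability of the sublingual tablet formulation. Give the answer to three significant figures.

F = (AUC_ev / D_ev) / (AUC_iv / D_iv)
  = (3.43/187.5) / (12.3/125)
  = 0.0182933 / 0.0984 = 0.1859

F = 0.186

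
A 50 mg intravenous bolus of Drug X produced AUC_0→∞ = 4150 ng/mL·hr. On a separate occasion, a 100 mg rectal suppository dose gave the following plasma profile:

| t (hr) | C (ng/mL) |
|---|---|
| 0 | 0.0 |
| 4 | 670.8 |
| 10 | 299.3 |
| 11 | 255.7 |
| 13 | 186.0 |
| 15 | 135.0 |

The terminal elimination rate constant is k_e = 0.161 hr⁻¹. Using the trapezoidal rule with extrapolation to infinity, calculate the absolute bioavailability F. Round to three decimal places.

F = 0.739

Trapezoidal AUC_0→15 (rectal suppository):
  [0→4]: (0.0+670.8)/2 × 4 = 1341.6
  [4→10]: (670.8+299.3)/2 × 6 = 2910.3
  [10→11]: (299.3+255.7)/2 × 1 = 277.5
  [11→13]: (255.7+186.0)/2 × 2 = 441.7
  [13→15]: (186.0+135.0)/2 × 2 = 321.0
  Sum = 5292.1 ng/mL·hr
Tail: C_last/k_e = 135.0/0.161 = 838.509
AUC_0→∞ (rectal suppository) = 5292.1 + 838.509 = 6130.609 ng/mL·hr
F = (AUC_ev/D_ev)/(AUC_iv/D_iv) = (6130.609/100)/(4150/50) = 61.30609/83 = 0.7386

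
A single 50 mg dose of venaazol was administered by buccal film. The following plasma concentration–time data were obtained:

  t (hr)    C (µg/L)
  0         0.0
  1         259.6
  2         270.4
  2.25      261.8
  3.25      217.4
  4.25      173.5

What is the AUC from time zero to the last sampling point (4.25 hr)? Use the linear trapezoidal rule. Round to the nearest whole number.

AUC = 896 µg/L·hr

Trapezoidal AUC_0→4.25:
  [0→1]: (0.0+259.6)/2 × 1 = 129.8
  [1→2]: (259.6+270.4)/2 × 1 = 265.0
  [2→2.25]: (270.4+261.8)/2 × 0.25 = 66.525
  [2.25→3.25]: (261.8+217.4)/2 × 1 = 239.6
  [3.25→4.25]: (217.4+173.5)/2 × 1 = 195.45
  Sum = 896.375 µg/L·hr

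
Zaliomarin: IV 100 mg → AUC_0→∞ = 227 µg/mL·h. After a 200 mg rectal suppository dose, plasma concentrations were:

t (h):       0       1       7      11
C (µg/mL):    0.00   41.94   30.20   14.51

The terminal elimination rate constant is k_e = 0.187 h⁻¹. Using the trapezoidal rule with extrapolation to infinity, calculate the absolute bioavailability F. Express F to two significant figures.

F = 0.89

Trapezoidal AUC_0→11 (rectal suppository):
  [0→1]: (0.00+41.94)/2 × 1 = 20.97
  [1→7]: (41.94+30.20)/2 × 6 = 216.42
  [7→11]: (30.20+14.51)/2 × 4 = 89.42
  Sum = 326.81 µg/mL·h
Tail: C_last/k_e = 14.51/0.187 = 77.594
AUC_0→∞ (rectal suppository) = 326.81 + 77.594 = 404.404 µg/mL·h
F = (AUC_ev/D_ev)/(AUC_iv/D_iv) = (404.404/200)/(227/100) = 2.02202/2.27 = 0.8908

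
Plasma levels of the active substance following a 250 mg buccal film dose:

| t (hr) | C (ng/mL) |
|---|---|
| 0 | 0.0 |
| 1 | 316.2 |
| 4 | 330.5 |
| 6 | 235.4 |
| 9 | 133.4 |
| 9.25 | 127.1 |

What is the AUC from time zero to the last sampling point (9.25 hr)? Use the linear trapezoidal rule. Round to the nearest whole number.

AUC = 2280 ng/mL·hr

Trapezoidal AUC_0→9.25:
  [0→1]: (0.0+316.2)/2 × 1 = 158.1
  [1→4]: (316.2+330.5)/2 × 3 = 970.05
  [4→6]: (330.5+235.4)/2 × 2 = 565.9
  [6→9]: (235.4+133.4)/2 × 3 = 553.2
  [9→9.25]: (133.4+127.1)/2 × 0.25 = 32.5625
  Sum = 2279.8125 ng/mL·hr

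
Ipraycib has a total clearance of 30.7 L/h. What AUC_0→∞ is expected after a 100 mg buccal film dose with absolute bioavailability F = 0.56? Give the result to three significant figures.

AUC_0→∞ = F × Dose / CL
        = 0.56 × 100 / 30.7 = 1.8241 mg/L·h

AUC = 1.82 mg/L·h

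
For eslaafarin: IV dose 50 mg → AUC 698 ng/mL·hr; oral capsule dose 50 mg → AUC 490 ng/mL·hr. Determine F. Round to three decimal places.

F = (AUC_ev / D_ev) / (AUC_iv / D_iv)
  = (490/50) / (698/50)
  = 9.8 / 13.96 = 0.7020

F = 0.702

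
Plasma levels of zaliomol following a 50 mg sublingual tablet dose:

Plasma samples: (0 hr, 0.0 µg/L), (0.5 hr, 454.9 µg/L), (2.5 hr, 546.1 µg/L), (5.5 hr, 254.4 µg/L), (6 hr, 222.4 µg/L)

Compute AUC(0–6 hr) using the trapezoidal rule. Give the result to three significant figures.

AUC = 2430 µg/L·hr

Trapezoidal AUC_0→6:
  [0→0.5]: (0.0+454.9)/2 × 0.5 = 113.725
  [0.5→2.5]: (454.9+546.1)/2 × 2 = 1001.0
  [2.5→5.5]: (546.1+254.4)/2 × 3 = 1200.75
  [5.5→6]: (254.4+222.4)/2 × 0.5 = 119.2
  Sum = 2434.675 µg/L·hr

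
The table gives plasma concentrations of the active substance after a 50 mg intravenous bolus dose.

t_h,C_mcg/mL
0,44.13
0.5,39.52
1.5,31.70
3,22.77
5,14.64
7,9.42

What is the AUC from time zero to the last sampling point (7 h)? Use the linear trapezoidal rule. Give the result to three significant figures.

Trapezoidal AUC_0→7:
  [0→0.5]: (44.13+39.52)/2 × 0.5 = 20.9125
  [0.5→1.5]: (39.52+31.70)/2 × 1 = 35.61
  [1.5→3]: (31.70+22.77)/2 × 1.5 = 40.8525
  [3→5]: (22.77+14.64)/2 × 2 = 37.41
  [5→7]: (14.64+9.42)/2 × 2 = 24.06
  Sum = 158.845 mcg/mL·h

AUC = 159 mcg/mL·h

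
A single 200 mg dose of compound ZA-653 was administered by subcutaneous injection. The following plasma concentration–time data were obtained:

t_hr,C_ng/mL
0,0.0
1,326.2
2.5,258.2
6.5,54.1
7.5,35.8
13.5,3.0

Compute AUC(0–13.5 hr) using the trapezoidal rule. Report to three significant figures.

AUC = 1390 ng/mL·hr

Trapezoidal AUC_0→13.5:
  [0→1]: (0.0+326.2)/2 × 1 = 163.1
  [1→2.5]: (326.2+258.2)/2 × 1.5 = 438.3
  [2.5→6.5]: (258.2+54.1)/2 × 4 = 624.6
  [6.5→7.5]: (54.1+35.8)/2 × 1 = 44.95
  [7.5→13.5]: (35.8+3.0)/2 × 6 = 116.4
  Sum = 1387.35 ng/mL·hr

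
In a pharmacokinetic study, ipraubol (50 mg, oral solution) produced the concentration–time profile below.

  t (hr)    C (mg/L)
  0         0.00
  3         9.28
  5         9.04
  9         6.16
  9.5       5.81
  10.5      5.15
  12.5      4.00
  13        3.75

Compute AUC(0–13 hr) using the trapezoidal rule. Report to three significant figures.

AUC = 82.2 mg/L·hr

Trapezoidal AUC_0→13:
  [0→3]: (0.00+9.28)/2 × 3 = 13.92
  [3→5]: (9.28+9.04)/2 × 2 = 18.32
  [5→9]: (9.04+6.16)/2 × 4 = 30.4
  [9→9.5]: (6.16+5.81)/2 × 0.5 = 2.9925
  [9.5→10.5]: (5.81+5.15)/2 × 1 = 5.48
  [10.5→12.5]: (5.15+4.00)/2 × 2 = 9.15
  [12.5→13]: (4.00+3.75)/2 × 0.5 = 1.9375
  Sum = 82.2 mg/L·hr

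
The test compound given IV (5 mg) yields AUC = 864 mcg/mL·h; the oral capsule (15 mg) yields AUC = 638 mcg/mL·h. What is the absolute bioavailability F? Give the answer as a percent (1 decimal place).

F = 24.6%

F = (AUC_ev / D_ev) / (AUC_iv / D_iv)
  = (638/15) / (864/5)
  = 42.5333 / 172.8 = 0.2461
  = 24.61%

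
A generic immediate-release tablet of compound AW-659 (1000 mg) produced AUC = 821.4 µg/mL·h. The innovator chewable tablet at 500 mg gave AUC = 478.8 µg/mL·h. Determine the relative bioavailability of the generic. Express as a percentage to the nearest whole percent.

F_rel = 86%

F_rel = (AUC_test/D_test) / (AUC_ref/D_ref)
      = (821.4/1000) / (478.8/500)
      = 0.8214 / 0.9576 = 0.8578 = 85.78%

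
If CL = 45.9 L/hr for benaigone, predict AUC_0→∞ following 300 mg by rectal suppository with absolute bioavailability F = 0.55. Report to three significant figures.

AUC = 3.59 mg/L·hr

AUC_0→∞ = F × Dose / CL
        = 0.55 × 300 / 45.9 = 3.59477 mg/L·hr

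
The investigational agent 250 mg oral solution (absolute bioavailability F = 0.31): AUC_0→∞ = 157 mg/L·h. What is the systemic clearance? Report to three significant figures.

CL = F × Dose / AUC_0→∞
   = 0.31 × 250 / 157 = 0.493631 L/h

CL = 0.494 L/h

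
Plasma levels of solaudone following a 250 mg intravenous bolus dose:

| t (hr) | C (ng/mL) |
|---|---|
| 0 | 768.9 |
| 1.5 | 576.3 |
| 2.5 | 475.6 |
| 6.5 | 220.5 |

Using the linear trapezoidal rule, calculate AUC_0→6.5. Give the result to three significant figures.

Trapezoidal AUC_0→6.5:
  [0→1.5]: (768.9+576.3)/2 × 1.5 = 1008.9
  [1.5→2.5]: (576.3+475.6)/2 × 1 = 525.95
  [2.5→6.5]: (475.6+220.5)/2 × 4 = 1392.2
  Sum = 2927.05 ng/mL·hr

AUC = 2930 ng/mL·hr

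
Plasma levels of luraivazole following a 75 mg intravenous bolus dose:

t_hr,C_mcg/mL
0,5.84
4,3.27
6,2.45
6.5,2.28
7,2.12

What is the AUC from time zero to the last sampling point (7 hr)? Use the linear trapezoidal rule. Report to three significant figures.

Trapezoidal AUC_0→7:
  [0→4]: (5.84+3.27)/2 × 4 = 18.22
  [4→6]: (3.27+2.45)/2 × 2 = 5.72
  [6→6.5]: (2.45+2.28)/2 × 0.5 = 1.1825
  [6.5→7]: (2.28+2.12)/2 × 0.5 = 1.1
  Sum = 26.2225 mcg/mL·hr

AUC = 26.2 mcg/mL·hr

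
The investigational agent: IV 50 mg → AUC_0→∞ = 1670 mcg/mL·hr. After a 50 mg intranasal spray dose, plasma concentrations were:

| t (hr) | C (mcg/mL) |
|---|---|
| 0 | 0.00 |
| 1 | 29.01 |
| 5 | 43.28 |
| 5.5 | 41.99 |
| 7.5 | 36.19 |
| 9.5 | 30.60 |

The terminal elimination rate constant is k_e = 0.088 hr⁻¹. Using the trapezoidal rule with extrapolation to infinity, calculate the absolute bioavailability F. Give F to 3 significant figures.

F = 0.403

Trapezoidal AUC_0→9.5 (intranasal spray):
  [0→1]: (0.00+29.01)/2 × 1 = 14.505
  [1→5]: (29.01+43.28)/2 × 4 = 144.58
  [5→5.5]: (43.28+41.99)/2 × 0.5 = 21.3175
  [5.5→7.5]: (41.99+36.19)/2 × 2 = 78.18
  [7.5→9.5]: (36.19+30.60)/2 × 2 = 66.79
  Sum = 325.3725 mcg/mL·hr
Tail: C_last/k_e = 30.60/0.088 = 347.727
AUC_0→∞ (intranasal spray) = 325.3725 + 347.727 = 673.0995 mcg/mL·hr
F = (AUC_ev/D_ev)/(AUC_iv/D_iv) = (673.0995/50)/(1670/50) = 13.46199/33.4 = 0.4031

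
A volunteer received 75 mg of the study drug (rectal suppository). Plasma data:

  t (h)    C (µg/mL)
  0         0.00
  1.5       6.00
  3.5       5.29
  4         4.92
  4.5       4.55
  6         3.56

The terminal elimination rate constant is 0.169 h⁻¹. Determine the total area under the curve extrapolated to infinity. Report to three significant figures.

Trapezoidal AUC_0→6:
  [0→1.5]: (0.00+6.00)/2 × 1.5 = 4.5
  [1.5→3.5]: (6.00+5.29)/2 × 2 = 11.29
  [3.5→4]: (5.29+4.92)/2 × 0.5 = 2.5525
  [4→4.5]: (4.92+4.55)/2 × 0.5 = 2.3675
  [4.5→6]: (4.55+3.56)/2 × 1.5 = 6.0825
  Sum = 26.7925 µg/mL·h
Extrapolated tail: C_last / k_e = 3.56 / 0.169 = 21.065
AUC_0→∞ = 26.7925 + 21.065 = 47.8575 µg/mL·h

AUC = 47.9 µg/mL·h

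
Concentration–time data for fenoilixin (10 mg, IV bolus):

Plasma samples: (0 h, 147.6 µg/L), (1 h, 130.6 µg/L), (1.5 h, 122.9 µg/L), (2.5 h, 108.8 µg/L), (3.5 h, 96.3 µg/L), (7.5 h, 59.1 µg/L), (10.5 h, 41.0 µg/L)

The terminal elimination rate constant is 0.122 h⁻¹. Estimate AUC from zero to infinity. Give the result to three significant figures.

Trapezoidal AUC_0→10.5:
  [0→1]: (147.6+130.6)/2 × 1 = 139.1
  [1→1.5]: (130.6+122.9)/2 × 0.5 = 63.375
  [1.5→2.5]: (122.9+108.8)/2 × 1 = 115.85
  [2.5→3.5]: (108.8+96.3)/2 × 1 = 102.55
  [3.5→7.5]: (96.3+59.1)/2 × 4 = 310.8
  [7.5→10.5]: (59.1+41.0)/2 × 3 = 150.15
  Sum = 881.825 µg/L·h
Extrapolated tail: C_last / k_e = 41.0 / 0.122 = 336.066
AUC_0→∞ = 881.825 + 336.066 = 1217.891 µg/L·h

AUC = 1220 µg/L·h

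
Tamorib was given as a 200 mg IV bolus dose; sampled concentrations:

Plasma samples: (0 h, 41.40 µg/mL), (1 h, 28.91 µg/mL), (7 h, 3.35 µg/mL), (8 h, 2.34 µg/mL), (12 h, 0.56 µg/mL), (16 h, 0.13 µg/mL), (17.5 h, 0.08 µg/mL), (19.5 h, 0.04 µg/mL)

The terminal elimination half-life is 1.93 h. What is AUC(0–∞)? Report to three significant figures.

AUC = 142 µg/mL·h

Trapezoidal AUC_0→19.5:
  [0→1]: (41.40+28.91)/2 × 1 = 35.155
  [1→7]: (28.91+3.35)/2 × 6 = 96.78
  [7→8]: (3.35+2.34)/2 × 1 = 2.845
  [8→12]: (2.34+0.56)/2 × 4 = 5.8
  [12→16]: (0.56+0.13)/2 × 4 = 1.38
  [16→17.5]: (0.13+0.08)/2 × 1.5 = 0.1575
  [17.5→19.5]: (0.08+0.04)/2 × 2 = 0.12
  Sum = 142.2375 µg/mL·h
k_e = ln2 / t½ = 0.693147 / 1.93 = 0.3591 h^-1
Extrapolated tail: C_last / k_e = 0.04 / 0.3591 = 0.111
AUC_0→∞ = 142.2375 + 0.111 = 142.3485 µg/mL·h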